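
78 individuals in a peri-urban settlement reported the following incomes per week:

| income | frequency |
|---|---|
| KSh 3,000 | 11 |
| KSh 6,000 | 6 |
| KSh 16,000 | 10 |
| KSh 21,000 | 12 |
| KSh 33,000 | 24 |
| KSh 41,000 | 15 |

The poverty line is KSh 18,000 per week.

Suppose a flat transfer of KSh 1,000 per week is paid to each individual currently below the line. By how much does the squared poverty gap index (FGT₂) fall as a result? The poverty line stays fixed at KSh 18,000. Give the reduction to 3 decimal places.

Before: below the line — 11×KSh 3,000, 6×KSh 6,000, 10×KSh 16,000; squared poverty gap index (FGT₂) = 0.13371.
After the KSh 1,000 transfer: below the line — 11×KSh 4,000, 6×KSh 7,000, 10×KSh 17,000; squared poverty gap index (FGT₂) = 0.11443.
Reduction = 0.13371 − 0.11443 = 0.019.

0.019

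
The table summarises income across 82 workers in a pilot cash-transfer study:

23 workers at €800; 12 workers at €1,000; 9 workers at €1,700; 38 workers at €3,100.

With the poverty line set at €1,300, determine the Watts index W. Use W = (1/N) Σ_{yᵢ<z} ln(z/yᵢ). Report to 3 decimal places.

0.175

Incomes under z: 23×€800, 12×€1,000 (q = 35 of N = 82).
Log gaps: ln(1300/800) = 0.4855 (×23); ln(1300/1000) = 0.2624 (×12).
W = 14.315051 / 82 = 0.175.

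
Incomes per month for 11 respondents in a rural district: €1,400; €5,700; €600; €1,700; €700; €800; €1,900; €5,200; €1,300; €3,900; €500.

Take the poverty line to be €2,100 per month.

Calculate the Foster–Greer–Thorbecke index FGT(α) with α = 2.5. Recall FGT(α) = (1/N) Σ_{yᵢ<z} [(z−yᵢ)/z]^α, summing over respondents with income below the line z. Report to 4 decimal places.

0.1613

Below z: €500, €600, €700, €800, €1,300, €1,400, €1,700, €1,900 (q = 8 of N = 11).
Shortfall ratios: (2100−500)/2100 = 0.7619; (2100−600)/2100 = 0.7143; (2100−700)/2100 = 0.6667; (2100−800)/2100 = 0.6190; (2100−1300)/2100 = 0.3810; (2100−1400)/2100 = 0.3333; (2100−1700)/2100 = 0.1905; (2100−1900)/2100 = 0.0952.
Raised to α = 2.5: 0.50670; 0.43120; 0.36289; 0.30152; 0.08957; 0.06415; 0.01583; 0.00280.
Sum = 1.774662; FGT(2.5) = 1.774662 / 11 = 0.1613.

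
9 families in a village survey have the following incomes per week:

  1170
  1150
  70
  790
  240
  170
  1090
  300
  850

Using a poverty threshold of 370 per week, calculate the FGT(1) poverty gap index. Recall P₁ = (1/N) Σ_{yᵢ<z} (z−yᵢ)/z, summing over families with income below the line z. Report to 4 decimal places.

Below the line: 70, 170, 240, 300 (q = 4 of N = 9).
Shortfall ratios: (370−70)/370 = 0.8108; (370−170)/370 = 0.5405; (370−240)/370 = 0.3514; (370−300)/370 = 0.1892.
Σ = 1.891892. Dividing by the full population N = 9 gives P₁ = 0.2102.

0.2102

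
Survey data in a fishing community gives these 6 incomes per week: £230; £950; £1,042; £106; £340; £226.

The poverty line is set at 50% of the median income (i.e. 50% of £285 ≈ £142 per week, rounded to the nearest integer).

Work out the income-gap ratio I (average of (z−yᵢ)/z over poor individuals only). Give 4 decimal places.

0.2535

Below z: £106 (q = 1 of N = 6).
Relative gaps: 0.2535; sum = 0.253521.
The income-gap ratio divides by q (the poor only): 0.253521 / 1 = 0.2535.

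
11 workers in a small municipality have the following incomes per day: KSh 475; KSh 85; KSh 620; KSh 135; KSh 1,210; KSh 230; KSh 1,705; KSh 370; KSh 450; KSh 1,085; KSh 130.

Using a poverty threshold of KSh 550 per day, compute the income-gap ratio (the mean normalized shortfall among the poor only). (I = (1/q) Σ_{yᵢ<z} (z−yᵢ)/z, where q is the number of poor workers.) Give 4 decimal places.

Poor units: KSh 85, KSh 130, KSh 135, KSh 230, KSh 370, KSh 450, KSh 475 (q = 7 of N = 11).
Shortfall ratios (z−y)/z: 0.8455, 0.7636, 0.7545, 0.5818, 0.3273, 0.1818, 0.1364; sum = 3.590909.
The income-gap ratio divides by q (the poor only): 3.590909 / 7 = 0.5130.

0.5130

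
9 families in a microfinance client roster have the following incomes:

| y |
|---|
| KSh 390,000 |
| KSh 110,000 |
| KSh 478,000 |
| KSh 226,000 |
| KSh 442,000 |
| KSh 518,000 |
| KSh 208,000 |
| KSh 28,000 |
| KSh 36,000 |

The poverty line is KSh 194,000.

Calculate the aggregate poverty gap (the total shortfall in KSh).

Incomes under z: KSh 28,000, KSh 36,000, KSh 110,000 (q = 3 of N = 9).
Individual gaps: 194000−28000 = 166000; 194000−36000 = 158000; 194000−110000 = 84000.
Aggregate gap = KSh 408,000.

KSh 408,000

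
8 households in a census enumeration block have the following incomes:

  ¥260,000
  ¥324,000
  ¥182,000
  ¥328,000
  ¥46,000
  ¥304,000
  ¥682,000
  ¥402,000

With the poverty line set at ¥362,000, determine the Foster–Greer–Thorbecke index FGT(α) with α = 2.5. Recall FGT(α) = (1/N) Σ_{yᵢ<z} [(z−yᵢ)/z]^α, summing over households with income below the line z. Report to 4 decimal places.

0.1181

Incomes under z: ¥46,000, ¥182,000, ¥260,000, ¥304,000, ¥324,000, ¥328,000 (q = 6 of N = 8).
Shortfall ratios: (362000−46000)/362000 = 0.8729; (362000−182000)/362000 = 0.4972; (362000−260000)/362000 = 0.2818; (362000−304000)/362000 = 0.1602; (362000−324000)/362000 = 0.1050; (362000−328000)/362000 = 0.0939.
Raised to α = 2.5: 0.71194; 0.17435; 0.04214; 0.01028; 0.00357; 0.00270.
Sum = 0.944982; FGT(2.5) = 0.944982 / 8 = 0.1181.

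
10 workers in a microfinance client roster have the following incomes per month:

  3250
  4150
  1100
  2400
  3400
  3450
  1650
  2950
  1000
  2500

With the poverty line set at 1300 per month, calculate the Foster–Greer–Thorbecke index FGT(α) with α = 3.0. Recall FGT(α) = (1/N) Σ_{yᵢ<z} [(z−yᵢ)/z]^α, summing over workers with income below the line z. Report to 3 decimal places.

0.002

Poor units: 1000, 1100 (q = 2 of N = 10).
Normalized shortfalls: (1300−1000)/1300 = 0.2308; (1300−1100)/1300 = 0.1538.
Raised to α = 3.0: 0.01229; 0.00364.
Sum = 0.015931; FGT(3.0) = 0.015931 / 10 = 0.002.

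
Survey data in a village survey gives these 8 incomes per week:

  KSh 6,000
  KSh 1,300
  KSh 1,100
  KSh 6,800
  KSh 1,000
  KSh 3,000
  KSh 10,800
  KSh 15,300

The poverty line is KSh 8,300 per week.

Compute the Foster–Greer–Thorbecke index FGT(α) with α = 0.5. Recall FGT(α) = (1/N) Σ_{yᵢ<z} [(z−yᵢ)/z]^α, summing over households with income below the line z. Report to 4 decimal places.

Below the line: KSh 1,000, KSh 1,100, KSh 1,300, KSh 3,000, KSh 6,000, KSh 6,800 (q = 6 of N = 8).
Shortfall ratios: (8300−1000)/8300 = 0.8795; (8300−1100)/8300 = 0.8675; (8300−1300)/8300 = 0.8434; (8300−3000)/8300 = 0.6386; (8300−6000)/8300 = 0.2771; (8300−6800)/8300 = 0.1807.
Raised to α = 0.5: 0.93783; 0.93138; 0.91835; 0.79910; 0.52641; 0.42512.
Sum = 4.538182; FGT(0.5) = 4.538182 / 8 = 0.5673.

0.5673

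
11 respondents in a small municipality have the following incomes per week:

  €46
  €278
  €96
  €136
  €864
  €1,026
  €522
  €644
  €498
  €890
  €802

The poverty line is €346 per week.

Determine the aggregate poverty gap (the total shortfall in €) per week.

€828

Below the line: €46, €96, €136, €278 (q = 4 of N = 11).
Individual gaps: 346−46 = 300; 346−96 = 250; 346−136 = 210; 346−278 = 68.
Aggregate gap = €828.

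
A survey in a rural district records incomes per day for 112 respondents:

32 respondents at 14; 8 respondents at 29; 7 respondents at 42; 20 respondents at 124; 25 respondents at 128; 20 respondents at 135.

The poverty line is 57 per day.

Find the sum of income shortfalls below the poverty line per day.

1705

Incomes under z: 32×14, 8×29, 7×42 (q = 47 of N = 112).
Individual gaps: 32×(57−14) = 1376; 8×(57−29) = 224; 7×(57−42) = 105.
Aggregate gap = 1705.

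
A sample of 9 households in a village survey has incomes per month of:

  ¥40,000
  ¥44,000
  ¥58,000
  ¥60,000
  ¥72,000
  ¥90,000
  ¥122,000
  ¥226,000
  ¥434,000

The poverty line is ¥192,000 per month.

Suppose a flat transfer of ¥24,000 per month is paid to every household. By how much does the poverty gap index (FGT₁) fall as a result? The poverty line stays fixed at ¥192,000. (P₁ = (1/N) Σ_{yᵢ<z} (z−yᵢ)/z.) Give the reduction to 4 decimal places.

Before: below the line — ¥40,000, ¥44,000, ¥58,000, ¥60,000, ¥72,000, ¥90,000, ¥122,000; poverty gap index (FGT₁) = 0.496528.
After the ¥24,000 transfer: below the line — ¥64,000, ¥68,000, ¥82,000, ¥84,000, ¥96,000, ¥114,000, ¥146,000; poverty gap index (FGT₁) = 0.399306.
Reduction = 0.496528 − 0.399306 = 0.0972.

0.0972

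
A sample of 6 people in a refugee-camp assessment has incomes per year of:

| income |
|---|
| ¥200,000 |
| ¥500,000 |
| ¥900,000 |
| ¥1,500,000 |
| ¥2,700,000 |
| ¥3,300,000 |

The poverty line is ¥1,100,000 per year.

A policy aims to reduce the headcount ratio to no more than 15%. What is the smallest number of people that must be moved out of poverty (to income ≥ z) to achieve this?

3 of the 6 people are poor, so H = 3/6 = 0.500.
A headcount ratio of at most 15% allows at most ⌊0.15 × 6⌋ = 0 poor people.
So at least 3 − 0 = 3 must be lifted.

3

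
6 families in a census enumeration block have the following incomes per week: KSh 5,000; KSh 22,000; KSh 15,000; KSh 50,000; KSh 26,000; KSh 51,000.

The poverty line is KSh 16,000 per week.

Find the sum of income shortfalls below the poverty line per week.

Incomes under z: KSh 5,000, KSh 15,000 (q = 2 of N = 6).
Individual gaps: 16000−5000 = 11000; 16000−15000 = 1000.
Aggregate gap = KSh 12,000.

KSh 12,000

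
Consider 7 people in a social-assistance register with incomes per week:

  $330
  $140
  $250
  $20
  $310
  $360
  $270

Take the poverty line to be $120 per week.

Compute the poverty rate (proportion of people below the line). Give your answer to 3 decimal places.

1 of the 7 people have income below $120.
H = 1/7 = 0.143.

0.143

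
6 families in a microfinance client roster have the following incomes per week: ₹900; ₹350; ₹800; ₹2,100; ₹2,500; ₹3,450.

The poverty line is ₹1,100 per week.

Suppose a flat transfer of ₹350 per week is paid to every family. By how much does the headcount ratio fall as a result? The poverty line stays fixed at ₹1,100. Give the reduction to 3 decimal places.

Before: below the line — ₹350, ₹800, ₹900; headcount ratio = 0.50000.
After the ₹350 transfer: below the line — ₹700; headcount ratio = 0.16667.
Reduction = 0.50000 − 0.16667 = 0.333.

0.333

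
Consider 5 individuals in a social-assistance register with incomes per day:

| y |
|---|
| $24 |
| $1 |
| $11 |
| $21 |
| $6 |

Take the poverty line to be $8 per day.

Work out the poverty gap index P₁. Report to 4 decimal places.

0.2250

Below z: $1, $6 (q = 2 of N = 5).
Normalized shortfalls: (8−1)/8 = 0.8750; (8−6)/8 = 0.2500.
Sum of shortfalls = 1.125000; P₁ averages over all N: 1.125000 / 5 = 0.2250.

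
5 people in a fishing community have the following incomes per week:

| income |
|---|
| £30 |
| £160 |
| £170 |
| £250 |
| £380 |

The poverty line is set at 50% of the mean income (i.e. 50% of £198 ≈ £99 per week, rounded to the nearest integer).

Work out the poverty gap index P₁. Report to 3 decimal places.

Incomes under z: £30 (q = 1 of N = 5).
Relative gaps: (99−30)/99 = 0.6970.
Σ = 0.696970. Dividing by the full population N = 5 gives P₁ = 0.139.

0.139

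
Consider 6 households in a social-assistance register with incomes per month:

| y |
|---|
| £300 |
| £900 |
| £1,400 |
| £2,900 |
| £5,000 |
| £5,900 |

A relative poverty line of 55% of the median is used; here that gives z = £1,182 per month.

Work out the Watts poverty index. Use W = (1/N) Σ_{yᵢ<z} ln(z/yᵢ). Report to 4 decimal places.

0.2740

Poor units: £300, £900 (q = 2 of N = 6).
ln(z/y) terms: ln(1182/300) = 1.3712; ln(1182/900) = 0.2726.
W = 1.643749 / 6 = 0.2740.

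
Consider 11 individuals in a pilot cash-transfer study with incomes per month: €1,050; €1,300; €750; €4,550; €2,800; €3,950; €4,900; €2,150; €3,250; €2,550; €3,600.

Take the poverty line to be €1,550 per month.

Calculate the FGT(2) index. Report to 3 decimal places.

Poor units: €750, €1,050, €1,300 (q = 3 of N = 11).
Gap ratios (z−y)/z: (1550−750)/1550 = 0.5161; (1550−1050)/1550 = 0.3226; (1550−1300)/1550 = 0.1613.
Squared: 0.2664; 0.1041; 0.0260.
Sum = 0.396462; P₂ = 0.396462 / 11 = 0.036.

0.036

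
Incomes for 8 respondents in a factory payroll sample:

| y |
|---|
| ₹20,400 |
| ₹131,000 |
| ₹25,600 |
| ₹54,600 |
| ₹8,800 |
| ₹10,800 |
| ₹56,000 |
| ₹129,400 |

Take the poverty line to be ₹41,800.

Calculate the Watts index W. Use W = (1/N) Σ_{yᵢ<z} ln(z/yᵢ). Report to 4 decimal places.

Incomes under z: ₹8,800, ₹10,800, ₹20,400, ₹25,600 (q = 4 of N = 8).
ln(z/y) terms: ln(41800/8800) = 1.5581; ln(41800/10800) = 1.3534; ln(41800/20400) = 0.7174; ln(41800/25600) = 0.4903.
W = 4.119160 / 8 = 0.5149.

0.5149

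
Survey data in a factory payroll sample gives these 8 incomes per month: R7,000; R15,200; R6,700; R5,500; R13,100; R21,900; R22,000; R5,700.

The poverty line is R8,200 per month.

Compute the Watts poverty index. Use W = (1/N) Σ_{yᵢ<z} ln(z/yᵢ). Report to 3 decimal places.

Incomes under z: R5,500, R5,700, R6,700, R7,000 (q = 4 of N = 8).
Log gaps: ln(8200/5500) = 0.3994; ln(8200/5700) = 0.3637; ln(8200/6700) = 0.2020; ln(8200/7000) = 0.1582.
W = 1.123305 / 8 = 0.140.

0.140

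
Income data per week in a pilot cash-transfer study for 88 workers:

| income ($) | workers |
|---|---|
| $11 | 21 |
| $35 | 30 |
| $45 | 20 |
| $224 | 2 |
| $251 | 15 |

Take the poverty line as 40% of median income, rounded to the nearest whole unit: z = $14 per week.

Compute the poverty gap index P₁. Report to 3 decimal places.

0.051

Below z: 21×$11 (q = 21 of N = 88).
Relative gaps: (14−11)/14 = 0.2143 (×21).
Σ = 4.500000. Dividing by the full population N = 88 gives P₁ = 0.051.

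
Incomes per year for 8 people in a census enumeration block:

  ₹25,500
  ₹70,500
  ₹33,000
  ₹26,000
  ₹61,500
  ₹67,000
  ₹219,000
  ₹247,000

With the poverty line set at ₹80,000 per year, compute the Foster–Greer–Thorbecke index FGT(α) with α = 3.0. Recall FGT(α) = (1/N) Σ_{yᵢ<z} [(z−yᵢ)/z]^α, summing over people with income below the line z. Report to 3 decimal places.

0.106

Below z: ₹25,500, ₹26,000, ₹33,000, ₹61,500, ₹67,000, ₹70,500 (q = 6 of N = 8).
Normalized shortfalls: (80000−25500)/80000 = 0.6813; (80000−26000)/80000 = 0.6750; (80000−33000)/80000 = 0.5875; (80000−61500)/80000 = 0.2313; (80000−67000)/80000 = 0.1625; (80000−70500)/80000 = 0.1187.
Raised to α = 3.0: 0.31617; 0.30755; 0.20278; 0.01237; 0.00429; 0.00167.
Sum = 0.844827; FGT(3.0) = 0.844827 / 8 = 0.106.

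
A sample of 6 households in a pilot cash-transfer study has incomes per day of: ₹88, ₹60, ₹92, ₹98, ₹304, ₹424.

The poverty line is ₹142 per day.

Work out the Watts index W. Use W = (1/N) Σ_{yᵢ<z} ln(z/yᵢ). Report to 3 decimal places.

Incomes under z: ₹60, ₹88, ₹92, ₹98 (q = 4 of N = 6).
ln(z/y) terms: ln(142/60) = 0.8615; ln(142/88) = 0.4785; ln(142/92) = 0.4340; ln(142/98) = 0.3709.
W = 2.144871 / 6 = 0.357.

0.357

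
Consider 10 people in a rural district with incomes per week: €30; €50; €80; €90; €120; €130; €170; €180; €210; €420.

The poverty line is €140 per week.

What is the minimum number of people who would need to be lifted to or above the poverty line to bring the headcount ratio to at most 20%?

6 of the 10 people are poor, so H = 6/10 = 0.600.
A headcount ratio of at most 20% allows at most ⌊0.20 × 10⌋ = 2 poor people.
So at least 6 − 2 = 4 must be lifted.

4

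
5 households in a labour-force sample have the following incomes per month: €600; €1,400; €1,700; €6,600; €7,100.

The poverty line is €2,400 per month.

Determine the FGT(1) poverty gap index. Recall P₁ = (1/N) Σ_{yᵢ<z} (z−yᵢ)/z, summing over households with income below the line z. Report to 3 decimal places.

Below the line: €600, €1,400, €1,700 (q = 3 of N = 5).
Gap ratios (z−y)/z: (2400−600)/2400 = 0.7500; (2400−1400)/2400 = 0.4167; (2400−1700)/2400 = 0.2917.
Σ = 1.458333. Dividing by the full population N = 5 gives P₁ = 0.292.

0.292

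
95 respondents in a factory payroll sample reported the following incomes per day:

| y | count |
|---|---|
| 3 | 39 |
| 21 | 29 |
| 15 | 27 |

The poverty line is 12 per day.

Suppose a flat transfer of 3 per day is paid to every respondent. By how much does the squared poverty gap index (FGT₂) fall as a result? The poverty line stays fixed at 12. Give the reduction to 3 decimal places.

Before: below the line — 39×3; squared poverty gap index (FGT₂) = 0.23092.
After the 3 transfer: below the line — 39×6; squared poverty gap index (FGT₂) = 0.10263.
Reduction = 0.23092 − 0.10263 = 0.128.

0.128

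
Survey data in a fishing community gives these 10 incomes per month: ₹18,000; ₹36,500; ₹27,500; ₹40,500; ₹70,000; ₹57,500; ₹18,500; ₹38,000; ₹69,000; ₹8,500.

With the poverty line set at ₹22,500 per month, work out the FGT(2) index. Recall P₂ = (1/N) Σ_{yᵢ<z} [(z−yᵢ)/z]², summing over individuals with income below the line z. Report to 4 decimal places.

0.0459

Below z: ₹8,500, ₹18,000, ₹18,500 (q = 3 of N = 10).
Relative gaps: (22500−8500)/22500 = 0.6222; (22500−18000)/22500 = 0.2000; (22500−18500)/22500 = 0.1778.
Squared: 0.3872; 0.0400; 0.0316.
Sum = 0.458765; P₂ = 0.458765 / 10 = 0.0459.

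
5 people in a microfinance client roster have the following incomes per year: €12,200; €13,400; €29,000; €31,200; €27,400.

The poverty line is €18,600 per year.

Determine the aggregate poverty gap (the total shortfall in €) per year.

Below z: €12,200, €13,400 (q = 2 of N = 5).
Individual gaps: 18600−12200 = 6400; 18600−13400 = 5200.
Aggregate gap = €11,600.

€11,600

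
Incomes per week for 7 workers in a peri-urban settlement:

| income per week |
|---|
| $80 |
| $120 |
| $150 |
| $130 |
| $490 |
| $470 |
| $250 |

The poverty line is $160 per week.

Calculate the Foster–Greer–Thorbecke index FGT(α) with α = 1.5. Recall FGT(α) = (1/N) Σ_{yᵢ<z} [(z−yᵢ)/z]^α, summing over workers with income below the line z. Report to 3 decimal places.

0.082

Below the line: $80, $120, $130, $150 (q = 4 of N = 7).
Normalized shortfalls: (160−80)/160 = 0.5000; (160−120)/160 = 0.2500; (160−130)/160 = 0.1875; (160−150)/160 = 0.0625.
Raised to α = 1.5: 0.35355; 0.12500; 0.08119; 0.01562.
Sum = 0.575368; FGT(1.5) = 0.575368 / 7 = 0.082.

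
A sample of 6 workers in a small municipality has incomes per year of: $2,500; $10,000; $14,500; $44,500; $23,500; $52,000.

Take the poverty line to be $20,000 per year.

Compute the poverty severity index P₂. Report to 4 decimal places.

0.1819

Below the line: $2,500, $10,000, $14,500 (q = 3 of N = 6).
Gap ratios (z−y)/z: (20000−2500)/20000 = 0.8750; (20000−10000)/20000 = 0.5000; (20000−14500)/20000 = 0.2750.
Squared: 0.7656; 0.2500; 0.0756.
Sum = 1.091250; P₂ = 1.091250 / 6 = 0.1819.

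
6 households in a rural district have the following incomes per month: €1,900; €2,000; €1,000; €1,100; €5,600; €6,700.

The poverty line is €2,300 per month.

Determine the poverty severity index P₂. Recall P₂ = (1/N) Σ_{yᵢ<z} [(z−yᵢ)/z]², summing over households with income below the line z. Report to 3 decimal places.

Below the line: €1,000, €1,100, €1,900, €2,000 (q = 4 of N = 6).
Relative gaps: (2300−1000)/2300 = 0.5652; (2300−1100)/2300 = 0.5217; (2300−1900)/2300 = 0.1739; (2300−2000)/2300 = 0.1304.
Squared: 0.3195; 0.2722; 0.0302; 0.0170.
Sum = 0.638941; P₂ = 0.638941 / 6 = 0.106.

0.106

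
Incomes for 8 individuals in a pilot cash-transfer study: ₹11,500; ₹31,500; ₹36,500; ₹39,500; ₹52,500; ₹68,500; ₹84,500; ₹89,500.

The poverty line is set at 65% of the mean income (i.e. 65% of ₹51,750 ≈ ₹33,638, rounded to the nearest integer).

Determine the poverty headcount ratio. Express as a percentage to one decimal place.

2 of the 8 individuals have income below ₹33,638.
H = 2/8 = 25.0%.

25.0%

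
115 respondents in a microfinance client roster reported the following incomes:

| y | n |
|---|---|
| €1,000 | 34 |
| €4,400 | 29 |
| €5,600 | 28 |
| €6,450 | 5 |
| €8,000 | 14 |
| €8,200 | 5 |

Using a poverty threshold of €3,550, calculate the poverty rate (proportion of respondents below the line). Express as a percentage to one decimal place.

34 of the 115 respondents have income below €3,550.
H = 34/115 = 29.6%.

29.6%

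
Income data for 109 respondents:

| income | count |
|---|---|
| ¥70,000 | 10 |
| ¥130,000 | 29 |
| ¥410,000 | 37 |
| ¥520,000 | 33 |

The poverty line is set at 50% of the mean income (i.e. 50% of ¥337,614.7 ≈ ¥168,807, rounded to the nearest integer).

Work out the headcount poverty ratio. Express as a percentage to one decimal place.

39 of the 109 respondents have income below ¥168,807.
H = 39/109 = 35.8%.

35.8%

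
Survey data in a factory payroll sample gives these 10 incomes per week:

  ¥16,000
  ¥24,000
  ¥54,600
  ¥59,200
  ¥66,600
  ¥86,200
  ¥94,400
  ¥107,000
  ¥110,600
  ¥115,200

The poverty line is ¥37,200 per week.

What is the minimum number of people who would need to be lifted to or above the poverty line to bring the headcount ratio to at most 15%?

Currently q = 2 of N = 10 are below the line (H = 0.200).
A headcount ratio of at most 15% allows at most ⌊0.15 × 10⌋ = 1 poor people.
So at least 2 − 1 = 1 must be lifted.

1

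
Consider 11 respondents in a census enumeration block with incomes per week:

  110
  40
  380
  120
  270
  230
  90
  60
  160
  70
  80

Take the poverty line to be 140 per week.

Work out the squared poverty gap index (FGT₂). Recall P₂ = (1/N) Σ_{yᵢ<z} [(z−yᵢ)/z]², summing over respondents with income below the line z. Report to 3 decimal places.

0.133

Below z: 40, 60, 70, 80, 90, 110, 120 (q = 7 of N = 11).
Relative gaps: (140−40)/140 = 0.7143; (140−60)/140 = 0.5714; (140−70)/140 = 0.5000; (140−80)/140 = 0.4286; (140−90)/140 = 0.3571; (140−110)/140 = 0.2143; (140−120)/140 = 0.1429.
Squared: 0.5102; 0.3265; 0.2500; 0.1837; 0.1276; 0.0459; 0.0204.
Sum = 1.464286; P₂ = 1.464286 / 11 = 0.133.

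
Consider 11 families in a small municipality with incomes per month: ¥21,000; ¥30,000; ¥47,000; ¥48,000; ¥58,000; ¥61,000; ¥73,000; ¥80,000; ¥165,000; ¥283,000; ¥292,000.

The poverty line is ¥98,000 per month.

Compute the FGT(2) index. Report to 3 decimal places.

0.185

Incomes under z: ¥21,000, ¥30,000, ¥47,000, ¥48,000, ¥58,000, ¥61,000, ¥73,000, ¥80,000 (q = 8 of N = 11).
Shortfall ratios: (98000−21000)/98000 = 0.7857; (98000−30000)/98000 = 0.6939; (98000−47000)/98000 = 0.5204; (98000−48000)/98000 = 0.5102; (98000−58000)/98000 = 0.4082; (98000−61000)/98000 = 0.3776; (98000−73000)/98000 = 0.2551; (98000−80000)/98000 = 0.1837.
Squared: 0.6173; 0.4815; 0.2708; 0.2603; 0.1666; 0.1425; 0.0651; 0.0337.
Sum = 2.037901; P₂ = 2.037901 / 11 = 0.185.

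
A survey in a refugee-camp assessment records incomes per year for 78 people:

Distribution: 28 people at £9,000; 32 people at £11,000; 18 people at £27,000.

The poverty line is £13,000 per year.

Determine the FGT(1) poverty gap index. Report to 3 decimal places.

0.174

Below z: 28×£9,000, 32×£11,000 (q = 60 of N = 78).
Shortfall ratios: (13000−9000)/13000 = 0.3077 (×28); (13000−11000)/13000 = 0.1538 (×32).
Σ = 13.538462. Dividing by the full population N = 78 gives P₁ = 0.174.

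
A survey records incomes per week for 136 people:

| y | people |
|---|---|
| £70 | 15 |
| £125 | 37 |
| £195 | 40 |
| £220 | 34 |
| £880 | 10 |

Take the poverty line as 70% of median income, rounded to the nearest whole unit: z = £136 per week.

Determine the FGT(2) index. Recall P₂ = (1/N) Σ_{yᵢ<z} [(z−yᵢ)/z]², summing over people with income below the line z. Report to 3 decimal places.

0.028

Poor units: 15×£70, 37×£125 (q = 52 of N = 136).
Shortfall ratios: (136−70)/136 = 0.4853 (×15); (136−125)/136 = 0.0809 (×37).
Squared: 0.2355 (×15); 0.0065 (×37).
Sum = 3.774708; P₂ = 3.774708 / 136 = 0.028.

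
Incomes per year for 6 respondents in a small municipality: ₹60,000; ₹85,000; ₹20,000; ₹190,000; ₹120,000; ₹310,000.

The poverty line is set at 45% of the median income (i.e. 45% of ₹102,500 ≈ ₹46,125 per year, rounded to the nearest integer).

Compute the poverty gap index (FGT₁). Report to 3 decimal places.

0.094

Poor units: ₹20,000 (q = 1 of N = 6).
Gap ratios (z−y)/z: (46125−20000)/46125 = 0.5664.
Sum of shortfalls = 0.566396; P₁ averages over all N: 0.566396 / 6 = 0.094.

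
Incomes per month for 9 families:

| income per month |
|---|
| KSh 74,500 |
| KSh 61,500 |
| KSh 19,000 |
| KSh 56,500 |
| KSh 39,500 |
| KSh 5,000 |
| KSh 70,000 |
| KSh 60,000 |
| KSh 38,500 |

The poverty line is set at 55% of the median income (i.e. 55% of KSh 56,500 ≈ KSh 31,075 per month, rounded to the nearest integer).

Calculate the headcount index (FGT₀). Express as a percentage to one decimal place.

22.2%

2 of the 9 families have income below KSh 31,075.
H = 2/9 = 22.2%.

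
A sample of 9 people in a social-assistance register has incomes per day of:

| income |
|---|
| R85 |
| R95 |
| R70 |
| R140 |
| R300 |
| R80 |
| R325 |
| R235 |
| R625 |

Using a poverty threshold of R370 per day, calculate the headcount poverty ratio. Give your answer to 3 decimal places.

0.889

8 of the 9 people have income below R370.
H = 8/9 = 0.889.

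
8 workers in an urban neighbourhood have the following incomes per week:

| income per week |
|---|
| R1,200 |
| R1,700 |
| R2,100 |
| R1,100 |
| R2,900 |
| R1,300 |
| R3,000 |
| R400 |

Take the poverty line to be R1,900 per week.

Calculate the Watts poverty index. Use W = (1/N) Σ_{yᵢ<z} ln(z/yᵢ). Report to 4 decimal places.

0.3819

Incomes under z: R400, R1,100, R1,200, R1,300, R1,700 (q = 5 of N = 8).
Log shortfalls: ln(1900/400) = 1.5581; ln(1900/1100) = 0.5465; ln(1900/1200) = 0.4595; ln(1900/1300) = 0.3795; ln(1900/1700) = 0.1112.
W = 3.054936 / 8 = 0.3819.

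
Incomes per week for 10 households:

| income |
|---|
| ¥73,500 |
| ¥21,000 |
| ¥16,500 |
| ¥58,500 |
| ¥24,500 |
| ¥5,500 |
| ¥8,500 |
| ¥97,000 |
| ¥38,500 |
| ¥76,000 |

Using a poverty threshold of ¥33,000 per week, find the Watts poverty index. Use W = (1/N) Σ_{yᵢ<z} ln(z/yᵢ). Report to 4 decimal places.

Below the line: ¥5,500, ¥8,500, ¥16,500, ¥21,000, ¥24,500 (q = 5 of N = 10).
Log gaps: ln(33000/5500) = 1.7918; ln(33000/8500) = 1.3564; ln(33000/16500) = 0.6931; ln(33000/21000) = 0.4520; ln(33000/24500) = 0.2978.
W = 4.591168 / 10 = 0.4591.

0.4591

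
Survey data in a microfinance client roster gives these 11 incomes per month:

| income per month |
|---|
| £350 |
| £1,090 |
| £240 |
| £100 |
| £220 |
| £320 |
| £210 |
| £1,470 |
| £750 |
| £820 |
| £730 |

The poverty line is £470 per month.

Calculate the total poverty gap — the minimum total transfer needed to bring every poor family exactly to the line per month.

£1,380

Below the line: £100, £210, £220, £240, £320, £350 (q = 6 of N = 11).
Individual gaps: 470−100 = 370; 470−210 = 260; 470−220 = 250; 470−240 = 230; 470−320 = 150; 470−350 = 120.
Aggregate gap = £1,380.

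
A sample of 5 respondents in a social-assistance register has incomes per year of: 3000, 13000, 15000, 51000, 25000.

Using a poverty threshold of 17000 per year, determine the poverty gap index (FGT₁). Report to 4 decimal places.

0.2353

Poor units: 3000, 13000, 15000 (q = 3 of N = 5).
Relative gaps: (17000−3000)/17000 = 0.8235; (17000−13000)/17000 = 0.2353; (17000−15000)/17000 = 0.1176.
Sum of shortfalls = 1.176471; P₁ averages over all N: 1.176471 / 5 = 0.2353.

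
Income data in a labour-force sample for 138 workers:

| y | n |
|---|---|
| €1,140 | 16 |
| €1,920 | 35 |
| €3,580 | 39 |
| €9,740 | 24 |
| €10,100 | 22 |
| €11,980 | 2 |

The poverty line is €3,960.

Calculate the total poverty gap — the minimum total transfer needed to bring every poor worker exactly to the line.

€131,340

Incomes under z: 16×€1,140, 35×€1,920, 39×€3,580 (q = 90 of N = 138).
Individual gaps: 16×(3960−1140) = 45120; 35×(3960−1920) = 71400; 39×(3960−3580) = 14820.
Aggregate gap = €131,340.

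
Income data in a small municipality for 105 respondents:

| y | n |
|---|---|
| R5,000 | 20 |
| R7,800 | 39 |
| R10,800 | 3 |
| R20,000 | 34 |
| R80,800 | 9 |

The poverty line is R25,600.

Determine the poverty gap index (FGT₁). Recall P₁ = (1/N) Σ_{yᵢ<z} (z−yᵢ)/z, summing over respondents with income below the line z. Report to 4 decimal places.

Below z: 20×R5,000, 39×R7,800, 3×R10,800, 34×R20,000 (q = 96 of N = 105).
Normalized shortfalls: (25600−5000)/25600 = 0.8047 (×20); (25600−7800)/25600 = 0.6953 (×39); (25600−10800)/25600 = 0.5781 (×3); (25600−20000)/25600 = 0.2188 (×34).
Sum of shortfalls = 52.382812; P₁ averages over all N: 52.382812 / 105 = 0.4989.

0.4989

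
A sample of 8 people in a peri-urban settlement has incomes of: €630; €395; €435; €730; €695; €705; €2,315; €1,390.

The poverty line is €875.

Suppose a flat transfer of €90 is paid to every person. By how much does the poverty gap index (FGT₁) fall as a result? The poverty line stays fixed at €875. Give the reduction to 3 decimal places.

0.077

Before: below the line — €395, €435, €630, €695, €705, €730; poverty gap index (FGT₁) = 0.23714.
After the €90 transfer: below the line — €485, €525, €720, €785, €795, €820; poverty gap index (FGT₁) = 0.16000.
Reduction = 0.23714 − 0.16000 = 0.077.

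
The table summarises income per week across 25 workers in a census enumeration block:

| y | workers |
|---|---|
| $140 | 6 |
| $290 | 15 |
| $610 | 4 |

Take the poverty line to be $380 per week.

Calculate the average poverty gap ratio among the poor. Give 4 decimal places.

Poor units: 6×$140, 15×$290 (q = 21 of N = 25).
Shortfall ratios (z−y)/z: 0.6316 (×6), 0.2368 (×15); sum = 7.342105.
I averages over the q = 21 poor units only: 7.342105 / 21 = 0.3496.

0.3496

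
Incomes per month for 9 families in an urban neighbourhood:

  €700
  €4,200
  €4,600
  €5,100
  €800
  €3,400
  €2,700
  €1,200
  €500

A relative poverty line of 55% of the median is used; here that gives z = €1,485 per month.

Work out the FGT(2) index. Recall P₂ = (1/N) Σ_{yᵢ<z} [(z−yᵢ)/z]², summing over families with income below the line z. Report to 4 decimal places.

Below the line: €500, €700, €800, €1,200 (q = 4 of N = 9).
Gap ratios (z−y)/z: (1485−500)/1485 = 0.6633; (1485−700)/1485 = 0.5286; (1485−800)/1485 = 0.4613; (1485−1200)/1485 = 0.1919.
Squared: 0.4400; 0.2794; 0.2128; 0.0368.
Sum = 0.969017; P₂ = 0.969017 / 9 = 0.1077.

0.1077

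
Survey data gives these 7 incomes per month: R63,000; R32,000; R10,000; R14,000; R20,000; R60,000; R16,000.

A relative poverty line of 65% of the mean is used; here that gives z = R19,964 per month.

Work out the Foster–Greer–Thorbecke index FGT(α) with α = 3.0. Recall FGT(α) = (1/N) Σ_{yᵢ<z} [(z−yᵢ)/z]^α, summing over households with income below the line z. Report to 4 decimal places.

0.0227

Below z: R10,000, R14,000, R16,000 (q = 3 of N = 7).
Gap ratios (z−y)/z: (19964−10000)/19964 = 0.4991; (19964−14000)/19964 = 0.2987; (19964−16000)/19964 = 0.1986.
Raised to α = 3.0: 0.12433; 0.02666; 0.00783.
Sum = 0.158814; FGT(3.0) = 0.158814 / 7 = 0.0227.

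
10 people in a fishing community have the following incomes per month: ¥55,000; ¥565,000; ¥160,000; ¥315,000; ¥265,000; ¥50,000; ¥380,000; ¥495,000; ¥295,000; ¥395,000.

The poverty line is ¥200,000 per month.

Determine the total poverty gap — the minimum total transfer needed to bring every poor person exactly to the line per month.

¥335,000

Incomes under z: ¥50,000, ¥55,000, ¥160,000 (q = 3 of N = 10).
Individual gaps: 200000−50000 = 150000; 200000−55000 = 145000; 200000−160000 = 40000.
Aggregate gap = ¥335,000.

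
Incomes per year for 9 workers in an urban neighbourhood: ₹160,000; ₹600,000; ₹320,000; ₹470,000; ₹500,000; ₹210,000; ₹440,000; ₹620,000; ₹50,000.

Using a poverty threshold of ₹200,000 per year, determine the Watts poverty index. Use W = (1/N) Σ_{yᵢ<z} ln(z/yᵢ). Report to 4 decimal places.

0.1788

Incomes under z: ₹50,000, ₹160,000 (q = 2 of N = 9).
ln(z/y) terms: ln(200000/50000) = 1.3863; ln(200000/160000) = 0.2231.
W = 1.609438 / 9 = 0.1788.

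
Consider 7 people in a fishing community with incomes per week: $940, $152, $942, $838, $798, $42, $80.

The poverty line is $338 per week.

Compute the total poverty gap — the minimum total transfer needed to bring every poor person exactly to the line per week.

Incomes under z: $42, $80, $152 (q = 3 of N = 7).
Individual gaps: 338−42 = 296; 338−80 = 258; 338−152 = 186.
Aggregate gap = $740.

$740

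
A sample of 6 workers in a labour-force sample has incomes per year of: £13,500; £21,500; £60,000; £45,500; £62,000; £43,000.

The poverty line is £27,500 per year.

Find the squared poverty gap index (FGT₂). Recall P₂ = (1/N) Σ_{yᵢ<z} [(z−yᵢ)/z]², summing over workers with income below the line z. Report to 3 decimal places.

Incomes under z: £13,500, £21,500 (q = 2 of N = 6).
Shortfall ratios: (27500−13500)/27500 = 0.5091; (27500−21500)/27500 = 0.2182.
Squared: 0.2592; 0.0476.
Sum = 0.306777; P₂ = 0.306777 / 6 = 0.051.

0.051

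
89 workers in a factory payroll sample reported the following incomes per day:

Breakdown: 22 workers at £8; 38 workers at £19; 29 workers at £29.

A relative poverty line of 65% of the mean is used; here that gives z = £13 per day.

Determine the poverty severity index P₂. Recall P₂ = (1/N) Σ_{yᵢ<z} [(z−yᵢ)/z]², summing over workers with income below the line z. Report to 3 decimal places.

Incomes under z: 22×£8 (q = 22 of N = 89).
Gap ratios (z−y)/z: (13−8)/13 = 0.3846 (×22).
Squared: 0.1479 (×22).
Sum = 3.254438; P₂ = 3.254438 / 89 = 0.037.

0.037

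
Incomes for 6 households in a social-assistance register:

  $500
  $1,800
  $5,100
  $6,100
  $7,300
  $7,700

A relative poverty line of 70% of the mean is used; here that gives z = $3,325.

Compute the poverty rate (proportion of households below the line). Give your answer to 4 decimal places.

2 of the 6 households have income below $3,325.
H = 2/6 = 0.3333.

0.3333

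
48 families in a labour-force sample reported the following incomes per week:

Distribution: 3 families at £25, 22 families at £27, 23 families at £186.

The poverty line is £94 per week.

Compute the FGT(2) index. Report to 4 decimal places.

Incomes under z: 3×£25, 22×£27 (q = 25 of N = 48).
Gap ratios (z−y)/z: (94−25)/94 = 0.7340 (×3); (94−27)/94 = 0.7128 (×22).
Squared: 0.5388 (×3); 0.5080 (×22).
Sum = 12.793232; P₂ = 12.793232 / 48 = 0.2665.

0.2665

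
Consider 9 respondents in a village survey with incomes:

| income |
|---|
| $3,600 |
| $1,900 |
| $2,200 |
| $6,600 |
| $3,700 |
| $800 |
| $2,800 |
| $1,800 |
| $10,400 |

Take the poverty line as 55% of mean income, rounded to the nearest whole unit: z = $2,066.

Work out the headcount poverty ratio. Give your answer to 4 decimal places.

3 of the 9 respondents have income below $2,066.
H = 3/9 = 0.3333.

0.3333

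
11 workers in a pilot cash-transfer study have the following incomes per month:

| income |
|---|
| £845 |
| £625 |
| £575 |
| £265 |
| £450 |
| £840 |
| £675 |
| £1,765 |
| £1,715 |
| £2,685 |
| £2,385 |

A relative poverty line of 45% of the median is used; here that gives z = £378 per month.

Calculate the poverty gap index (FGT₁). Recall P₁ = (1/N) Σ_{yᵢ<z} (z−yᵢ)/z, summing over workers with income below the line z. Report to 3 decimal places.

0.027

Below the line: £265 (q = 1 of N = 11).
Relative gaps: (378−265)/378 = 0.2989.
Σ = 0.298942. Dividing by the full population N = 11 gives P₁ = 0.027.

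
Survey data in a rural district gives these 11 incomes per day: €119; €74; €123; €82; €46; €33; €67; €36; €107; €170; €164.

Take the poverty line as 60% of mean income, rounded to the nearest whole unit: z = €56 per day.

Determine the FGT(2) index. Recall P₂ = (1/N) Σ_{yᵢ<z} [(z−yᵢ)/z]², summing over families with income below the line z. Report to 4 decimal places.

0.0298

Below z: €33, €36, €46 (q = 3 of N = 11).
Gap ratios (z−y)/z: (56−33)/56 = 0.4107; (56−36)/56 = 0.3571; (56−46)/56 = 0.1786.
Squared: 0.1687; 0.1276; 0.0319.
Sum = 0.328125; P₂ = 0.328125 / 11 = 0.0298.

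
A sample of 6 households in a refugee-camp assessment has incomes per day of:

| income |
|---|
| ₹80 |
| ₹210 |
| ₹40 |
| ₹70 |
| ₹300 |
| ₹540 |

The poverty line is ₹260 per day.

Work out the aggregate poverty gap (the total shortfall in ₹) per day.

Incomes under z: ₹40, ₹70, ₹80, ₹210 (q = 4 of N = 6).
Individual gaps: 260−40 = 220; 260−70 = 190; 260−80 = 180; 260−210 = 50.
Aggregate gap = ₹640.

₹640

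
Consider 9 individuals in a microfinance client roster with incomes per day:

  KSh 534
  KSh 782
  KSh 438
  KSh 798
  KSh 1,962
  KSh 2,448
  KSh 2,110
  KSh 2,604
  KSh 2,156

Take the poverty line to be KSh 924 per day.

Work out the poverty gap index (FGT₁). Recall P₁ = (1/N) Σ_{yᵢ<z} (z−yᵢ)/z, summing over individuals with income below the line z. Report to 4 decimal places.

Below z: KSh 438, KSh 534, KSh 782, KSh 798 (q = 4 of N = 9).
Normalized shortfalls: (924−438)/924 = 0.5260; (924−534)/924 = 0.4221; (924−782)/924 = 0.1537; (924−798)/924 = 0.1364.
Σ = 1.238095. Dividing by the full population N = 9 gives P₁ = 0.1376.

0.1376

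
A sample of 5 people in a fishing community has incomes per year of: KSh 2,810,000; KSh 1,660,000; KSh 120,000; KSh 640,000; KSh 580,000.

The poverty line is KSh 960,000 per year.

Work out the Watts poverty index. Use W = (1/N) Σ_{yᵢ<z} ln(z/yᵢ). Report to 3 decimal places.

0.598

Below the line: KSh 120,000, KSh 580,000, KSh 640,000 (q = 3 of N = 5).
ln(z/y) terms: ln(960000/120000) = 2.0794; ln(960000/580000) = 0.5039; ln(960000/640000) = 0.4055.
W = 2.988812 / 5 = 0.598.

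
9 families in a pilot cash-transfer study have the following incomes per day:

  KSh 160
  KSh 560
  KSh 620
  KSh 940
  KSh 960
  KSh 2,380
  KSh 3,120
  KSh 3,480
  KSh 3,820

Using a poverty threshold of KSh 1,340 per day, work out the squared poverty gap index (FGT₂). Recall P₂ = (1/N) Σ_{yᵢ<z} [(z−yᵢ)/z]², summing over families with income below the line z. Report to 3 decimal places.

0.175

Below z: KSh 160, KSh 560, KSh 620, KSh 940, KSh 960 (q = 5 of N = 9).
Shortfall ratios: (1340−160)/1340 = 0.8806; (1340−560)/1340 = 0.5821; (1340−620)/1340 = 0.5373; (1340−940)/1340 = 0.2985; (1340−960)/1340 = 0.2836.
Squared: 0.7755; 0.3388; 0.2887; 0.0891; 0.0804.
Sum = 1.572511; P₂ = 1.572511 / 9 = 0.175.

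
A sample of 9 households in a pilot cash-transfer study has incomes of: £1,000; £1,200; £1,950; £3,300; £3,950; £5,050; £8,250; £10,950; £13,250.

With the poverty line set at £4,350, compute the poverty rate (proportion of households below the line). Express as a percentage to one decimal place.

5 of the 9 households have income below £4,350.
H = 5/9 = 55.6%.

55.6%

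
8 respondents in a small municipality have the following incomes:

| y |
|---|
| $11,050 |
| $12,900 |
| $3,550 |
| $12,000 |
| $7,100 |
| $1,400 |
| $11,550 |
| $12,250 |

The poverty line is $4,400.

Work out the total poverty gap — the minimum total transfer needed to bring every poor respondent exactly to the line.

$3,850

Poor units: $1,400, $3,550 (q = 2 of N = 8).
Individual gaps: 4400−1400 = 3000; 4400−3550 = 850.
Aggregate gap = $3,850.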